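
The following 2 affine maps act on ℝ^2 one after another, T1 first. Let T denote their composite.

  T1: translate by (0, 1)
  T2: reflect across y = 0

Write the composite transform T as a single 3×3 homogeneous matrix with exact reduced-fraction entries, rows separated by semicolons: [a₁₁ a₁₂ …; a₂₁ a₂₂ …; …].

T = [1 0 0; 0 -1 -1; 0 0 1]

T1 = [1 0 0; 0 1 1; 0 0 1]
T2·T1 = [1 0 0; 0 -1 -1; 0 0 1]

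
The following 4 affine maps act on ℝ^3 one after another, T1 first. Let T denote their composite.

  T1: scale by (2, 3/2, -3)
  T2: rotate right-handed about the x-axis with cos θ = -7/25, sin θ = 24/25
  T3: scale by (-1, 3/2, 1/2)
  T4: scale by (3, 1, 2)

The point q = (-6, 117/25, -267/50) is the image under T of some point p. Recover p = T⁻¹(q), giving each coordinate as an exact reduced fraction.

T1 = [2 0 0 0; 0 3/2 0 0; 0 0 -3 0; 0 0 0 1]
T2·T1 = [2 0 0 0; 0 -21/50 72/25 0; 0 36/25 21/25 0; 0 0 0 1]
T3·…·T1 = [-2 0 0 0; 0 -63/100 108/25 0; 0 18/25 21/50 0; 0 0 0 1]
T4·…·T1 = [-6 0 0 0; 0 -63/100 108/25 0; 0 36/25 21/25 0; 0 0 0 1]
det M = 81/2; M⁻¹ = [-1/6 0 0 0; 0 -28/225 16/25 0; 0 16/75 7/75 0; 0 0 0 1]
M⁻¹ · (-6, 117/25, -267/50)ᵀ = (1, -4, 1/2)ᵀ

p = (1, -4, 1/2)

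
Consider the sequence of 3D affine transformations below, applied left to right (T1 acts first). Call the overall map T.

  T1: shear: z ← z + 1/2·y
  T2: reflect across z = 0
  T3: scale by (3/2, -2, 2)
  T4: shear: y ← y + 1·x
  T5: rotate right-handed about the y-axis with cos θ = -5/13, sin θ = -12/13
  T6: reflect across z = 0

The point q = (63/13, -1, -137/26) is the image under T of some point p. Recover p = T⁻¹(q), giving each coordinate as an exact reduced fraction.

p = (2, 2, 9/4)

T1 = [1 0 0 0; 0 1 0 0; 0 1/2 1 0; 0 0 0 1]
T2·T1 = [1 0 0 0; 0 1 0 0; 0 -1/2 -1 0; 0 0 0 1]
T3·…·T1 = [3/2 0 0 0; 0 -2 0 0; 0 -1 -2 0; 0 0 0 1]
T4·…·T1 = [3/2 0 0 0; 3/2 -2 0 0; 0 -1 -2 0; 0 0 0 1]
T5·…·T1 = [-15/26 12/13 24/13 0; 3/2 -2 0 0; 18/13 5/13 10/13 0; 0 0 0 1]
T6·…·T1 = [-15/26 12/13 24/13 0; 3/2 -2 0 0; -18/13 -5/13 -10/13 0; 0 0 0 1]
det M = -6; M⁻¹ = [-10/39 0 -8/13 0; -5/26 -1/2 -6/13 0; 29/52 1/4 1/26 0; 0 0 0 1]
M⁻¹ · (63/13, -1, -137/26)ᵀ = (2, 2, 9/4)ᵀ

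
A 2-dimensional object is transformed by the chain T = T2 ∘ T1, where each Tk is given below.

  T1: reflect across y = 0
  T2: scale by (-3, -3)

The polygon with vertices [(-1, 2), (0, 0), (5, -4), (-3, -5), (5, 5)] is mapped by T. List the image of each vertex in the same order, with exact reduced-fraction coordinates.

T1 reflect across y = 0: (-1, 2) → (-1, -2); (0, 0) → (0, 0); (5, -4) → (5, 4); (-3, -5) → (-3, 5); (5, 5) → (5, -5)
T2 scale by (-3, -3): (-1, -2) → (3, 6); (0, 0) → (0, 0); (5, 4) → (-15, -12); (-3, 5) → (9, -15); (5, -5) → (-15, 15)

image vertices: (3, 6), (0, 0), (-15, -12), (9, -15), (-15, 15)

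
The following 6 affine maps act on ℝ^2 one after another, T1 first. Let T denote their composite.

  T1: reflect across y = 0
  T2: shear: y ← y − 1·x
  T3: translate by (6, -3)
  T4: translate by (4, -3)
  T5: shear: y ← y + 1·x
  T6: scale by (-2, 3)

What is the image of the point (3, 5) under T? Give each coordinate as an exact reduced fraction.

T(p) = (-26, -3)

T1 reflect across y = 0: (3, 5) → (3, -5)
T2 shear: y ← y − 1·x: (3, -5) → (3, -8)
T3 translate by (6, -3): (3, -8) → (9, -11)
T4 translate by (4, -3): (9, -11) → (13, -14)
T5 shear: y ← y + 1·x: (13, -14) → (13, -1)
T6 scale by (-2, 3): (13, -1) → (-26, -3)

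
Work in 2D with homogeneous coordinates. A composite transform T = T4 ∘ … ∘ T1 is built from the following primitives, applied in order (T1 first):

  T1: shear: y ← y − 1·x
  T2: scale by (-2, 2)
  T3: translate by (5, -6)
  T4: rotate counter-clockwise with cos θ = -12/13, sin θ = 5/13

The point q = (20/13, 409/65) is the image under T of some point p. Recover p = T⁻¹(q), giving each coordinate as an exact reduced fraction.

T1 = [1 0 0; -1 1 0; 0 0 1]
T2·T1 = [-2 0 0; -2 2 0; 0 0 1]
T3·…·T1 = [-2 0 5; -2 2 -6; 0 0 1]
T4·…·T1 = [34/13 -10/13 -30/13; 14/13 -24/13 97/13; 0 0 1]
det M = -4; M⁻¹ = [6/13 -5/26 5/2; 7/26 -17/26 11/2; 0 0 1]
M⁻¹ · (20/13, 409/65)ᵀ = (2, 9/5)ᵀ

p = (2, 9/5)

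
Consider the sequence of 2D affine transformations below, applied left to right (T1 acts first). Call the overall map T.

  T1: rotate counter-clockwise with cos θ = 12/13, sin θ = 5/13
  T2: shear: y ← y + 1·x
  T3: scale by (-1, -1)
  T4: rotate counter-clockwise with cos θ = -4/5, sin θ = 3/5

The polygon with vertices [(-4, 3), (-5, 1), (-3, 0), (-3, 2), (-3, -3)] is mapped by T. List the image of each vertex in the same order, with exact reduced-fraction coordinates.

T1 rotate counter-clockwise with cos θ = 12/13, sin θ = 5/13: (-4, 3) → (-63/13, 16/13); (-5, 1) → (-5, -1); (-3, 0) → (-36/13, -15/13); (-3, 2) → (-46/13, 9/13); (-3, -3) → (-21/13, -51/13)
T2 shear: y ← y + 1·x: (-63/13, 16/13) → (-63/13, -47/13); (-5, -1) → (-5, -6); (-36/13, -15/13) → (-36/13, -51/13); (-46/13, 9/13) → (-46/13, -37/13); (-21/13, -51/13) → (-21/13, -72/13)
T3 scale by (-1, -1): (-63/13, -47/13) → (63/13, 47/13); (-5, -6) → (5, 6); (-36/13, -51/13) → (36/13, 51/13); (-46/13, -37/13) → (46/13, 37/13); (-21/13, -72/13) → (21/13, 72/13)
T4 rotate counter-clockwise with cos θ = -4/5, sin θ = 3/5: (63/13, 47/13) → (-393/65, 1/65); (5, 6) → (-38/5, -9/5); (36/13, 51/13) → (-297/65, -96/65); (46/13, 37/13) → (-59/13, -2/13); (21/13, 72/13) → (-60/13, -45/13)

image vertices: (-393/65, 1/65), (-38/5, -9/5), (-297/65, -96/65), (-59/13, -2/13), (-60/13, -45/13)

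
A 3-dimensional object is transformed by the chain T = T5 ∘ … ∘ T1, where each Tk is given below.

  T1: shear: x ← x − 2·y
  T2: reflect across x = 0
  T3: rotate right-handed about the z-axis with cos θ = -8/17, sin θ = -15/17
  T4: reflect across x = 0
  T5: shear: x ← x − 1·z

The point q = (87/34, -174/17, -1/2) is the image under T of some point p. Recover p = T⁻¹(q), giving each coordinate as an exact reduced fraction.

T1 = [1 -2 0 0; 0 1 0 0; 0 0 1 0; 0 0 0 1]
T2·T1 = [-1 2 0 0; 0 1 0 0; 0 0 1 0; 0 0 0 1]
T3·…·T1 = [8/17 -1/17 0 0; 15/17 -38/17 0 0; 0 0 1 0; 0 0 0 1]
T4·…·T1 = [-8/17 1/17 0 0; 15/17 -38/17 0 0; 0 0 1 0; 0 0 0 1]
T5·…·T1 = [-8/17 1/17 -1 0; 15/17 -38/17 0 0; 0 0 1 0; 0 0 0 1]
det M = 1; M⁻¹ = [-38/17 -1/17 -38/17 0; -15/17 -8/17 -15/17 0; 0 0 1 0; 0 0 0 1]
M⁻¹ · (87/34, -174/17, -1/2)ᵀ = (-4, 3, -1/2)ᵀ

p = (-4, 3, -1/2)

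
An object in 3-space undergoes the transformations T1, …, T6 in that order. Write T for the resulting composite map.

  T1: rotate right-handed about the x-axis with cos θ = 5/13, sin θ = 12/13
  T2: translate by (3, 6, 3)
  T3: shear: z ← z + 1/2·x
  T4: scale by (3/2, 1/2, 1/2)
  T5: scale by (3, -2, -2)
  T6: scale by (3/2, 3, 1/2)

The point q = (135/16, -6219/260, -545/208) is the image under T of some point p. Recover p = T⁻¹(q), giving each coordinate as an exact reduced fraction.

p = (-7/4, 9/4, -6/5)

T1 = [1 0 0 0; 0 5/13 -12/13 0; 0 12/13 5/13 0; 0 0 0 1]
T2·T1 = [1 0 0 3; 0 5/13 -12/13 6; 0 12/13 5/13 3; 0 0 0 1]
T3·…·T1 = [1 0 0 3; 0 5/13 -12/13 6; 1/2 12/13 5/13 9/2; 0 0 0 1]
T4·…·T1 = [3/2 0 0 9/2; 0 5/26 -6/13 3; 1/4 6/13 5/26 9/4; 0 0 0 1]
T5·…·T1 = [9/2 0 0 27/2; 0 -5/13 12/13 -6; -1/2 -12/13 -5/13 -9/2; 0 0 0 1]
T6·…·T1 = [27/4 0 0 81/4; 0 -15/13 36/13 -18; -1/4 -6/13 -5/26 -9/4; 0 0 0 1]
det M = 81/8; M⁻¹ = [4/27 0 0 -3; -8/117 -5/39 -24/13 -66/13; -10/351 4/13 -10/13 57/13; 0 0 0 1]
M⁻¹ · (135/16, -6219/260, -545/208)ᵀ = (-7/4, 9/4, -6/5)ᵀ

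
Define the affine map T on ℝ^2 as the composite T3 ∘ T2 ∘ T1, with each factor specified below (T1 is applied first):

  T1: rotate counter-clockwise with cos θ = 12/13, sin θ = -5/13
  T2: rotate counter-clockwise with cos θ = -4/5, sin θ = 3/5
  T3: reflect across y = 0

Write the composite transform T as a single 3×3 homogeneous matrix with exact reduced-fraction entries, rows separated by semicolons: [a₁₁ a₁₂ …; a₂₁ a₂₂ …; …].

T = [-33/65 -56/65 0; -56/65 33/65 0; 0 0 1]

T1 = [12/13 5/13 0; -5/13 12/13 0; 0 0 1]
T2·T1 = [-33/65 -56/65 0; 56/65 -33/65 0; 0 0 1]
T3·…·T1 = [-33/65 -56/65 0; -56/65 33/65 0; 0 0 1]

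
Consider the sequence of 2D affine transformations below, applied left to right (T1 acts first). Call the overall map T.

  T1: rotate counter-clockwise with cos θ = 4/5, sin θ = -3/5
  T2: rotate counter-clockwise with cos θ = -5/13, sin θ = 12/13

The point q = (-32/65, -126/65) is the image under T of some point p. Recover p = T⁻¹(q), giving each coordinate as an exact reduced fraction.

p = (-2, 0)

T1 = [4/5 3/5 0; -3/5 4/5 0; 0 0 1]
T2·T1 = [16/65 -63/65 0; 63/65 16/65 0; 0 0 1]
det M = 1; M⁻¹ = [16/65 63/65 0; -63/65 16/65 0; 0 0 1]
M⁻¹ · (-32/65, -126/65)ᵀ = (-2, 0)ᵀ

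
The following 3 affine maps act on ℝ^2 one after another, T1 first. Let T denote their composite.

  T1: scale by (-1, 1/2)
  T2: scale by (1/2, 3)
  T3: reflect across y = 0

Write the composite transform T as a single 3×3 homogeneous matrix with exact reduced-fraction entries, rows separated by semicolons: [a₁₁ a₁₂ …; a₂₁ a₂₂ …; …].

T1 = [-1 0 0; 0 1/2 0; 0 0 1]
T2·T1 = [-1/2 0 0; 0 3/2 0; 0 0 1]
T3·…·T1 = [-1/2 0 0; 0 -3/2 0; 0 0 1]

T = [-1/2 0 0; 0 -3/2 0; 0 0 1]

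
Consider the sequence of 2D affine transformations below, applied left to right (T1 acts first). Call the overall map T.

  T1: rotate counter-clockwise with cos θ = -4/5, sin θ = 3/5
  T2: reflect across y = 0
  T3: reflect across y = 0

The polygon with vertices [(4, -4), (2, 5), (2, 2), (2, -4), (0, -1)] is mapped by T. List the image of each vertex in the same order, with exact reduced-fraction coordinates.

T1 rotate counter-clockwise with cos θ = -4/5, sin θ = 3/5: (4, -4) → (-4/5, 28/5); (2, 5) → (-23/5, -14/5); (2, 2) → (-14/5, -2/5); (2, -4) → (4/5, 22/5); (0, -1) → (3/5, 4/5)
T2 reflect across y = 0: (-4/5, 28/5) → (-4/5, -28/5); (-23/5, -14/5) → (-23/5, 14/5); (-14/5, -2/5) → (-14/5, 2/5); (4/5, 22/5) → (4/5, -22/5); (3/5, 4/5) → (3/5, -4/5)
T3 reflect across y = 0: (-4/5, -28/5) → (-4/5, 28/5); (-23/5, 14/5) → (-23/5, -14/5); (-14/5, 2/5) → (-14/5, -2/5); (4/5, -22/5) → (4/5, 22/5); (3/5, -4/5) → (3/5, 4/5)

image vertices: (-4/5, 28/5), (-23/5, -14/5), (-14/5, -2/5), (4/5, 22/5), (3/5, 4/5)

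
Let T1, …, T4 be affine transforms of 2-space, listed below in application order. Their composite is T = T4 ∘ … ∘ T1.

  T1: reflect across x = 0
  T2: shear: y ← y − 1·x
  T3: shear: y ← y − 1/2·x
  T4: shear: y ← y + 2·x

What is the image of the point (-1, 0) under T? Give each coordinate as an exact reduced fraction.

T(p) = (1, 1/2)

T1 reflect across x = 0: (-1, 0) → (1, 0)
T2 shear: y ← y − 1·x: (1, 0) → (1, -1)
T3 shear: y ← y − 1/2·x: (1, -1) → (1, -3/2)
T4 shear: y ← y + 2·x: (1, -3/2) → (1, 1/2)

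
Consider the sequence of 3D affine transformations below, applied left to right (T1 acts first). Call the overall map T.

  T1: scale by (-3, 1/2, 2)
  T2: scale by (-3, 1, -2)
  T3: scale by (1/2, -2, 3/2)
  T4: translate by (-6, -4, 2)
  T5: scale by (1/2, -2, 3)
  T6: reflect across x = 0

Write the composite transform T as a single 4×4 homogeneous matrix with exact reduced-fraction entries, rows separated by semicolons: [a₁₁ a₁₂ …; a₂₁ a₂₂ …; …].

T1 = [-3 0 0 0; 0 1/2 0 0; 0 0 2 0; 0 0 0 1]
T2·T1 = [9 0 0 0; 0 1/2 0 0; 0 0 -4 0; 0 0 0 1]
T3·…·T1 = [9/2 0 0 0; 0 -1 0 0; 0 0 -6 0; 0 0 0 1]
T4·…·T1 = [9/2 0 0 -6; 0 -1 0 -4; 0 0 -6 2; 0 0 0 1]
T5·…·T1 = [9/4 0 0 -3; 0 2 0 8; 0 0 -18 6; 0 0 0 1]
T6·…·T1 = [-9/4 0 0 3; 0 2 0 8; 0 0 -18 6; 0 0 0 1]

T = [-9/4 0 0 3; 0 2 0 8; 0 0 -18 6; 0 0 0 1]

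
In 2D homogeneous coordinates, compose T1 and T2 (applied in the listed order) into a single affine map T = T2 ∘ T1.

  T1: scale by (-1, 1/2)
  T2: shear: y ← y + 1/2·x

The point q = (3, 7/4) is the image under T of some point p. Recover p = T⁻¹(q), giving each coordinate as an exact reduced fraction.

T1 = [-1 0 0; 0 1/2 0; 0 0 1]
T2·T1 = [-1 0 0; -1/2 1/2 0; 0 0 1]
det M = -1/2; M⁻¹ = [-1 0 0; -1 2 0; 0 0 1]
M⁻¹ · (3, 7/4)ᵀ = (-3, 1/2)ᵀ

p = (-3, 1/2)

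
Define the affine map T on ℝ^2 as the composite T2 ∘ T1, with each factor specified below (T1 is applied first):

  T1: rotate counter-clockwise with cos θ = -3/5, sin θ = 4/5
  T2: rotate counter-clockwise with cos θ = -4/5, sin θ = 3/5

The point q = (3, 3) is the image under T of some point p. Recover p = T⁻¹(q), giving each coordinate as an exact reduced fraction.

p = (-3, 3)

T1 = [-3/5 -4/5 0; 4/5 -3/5 0; 0 0 1]
T2·T1 = [0 1 0; -1 0 0; 0 0 1]
det M = 1; M⁻¹ = [0 -1 0; 1 0 0; 0 0 1]
M⁻¹ · (3, 3)ᵀ = (-3, 3)ᵀ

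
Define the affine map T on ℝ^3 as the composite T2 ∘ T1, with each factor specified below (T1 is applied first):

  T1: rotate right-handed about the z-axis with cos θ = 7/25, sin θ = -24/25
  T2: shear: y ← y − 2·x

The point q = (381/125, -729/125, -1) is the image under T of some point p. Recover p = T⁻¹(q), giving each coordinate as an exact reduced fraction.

T1 = [7/25 24/25 0 0; -24/25 7/25 0 0; 0 0 1 0; 0 0 0 1]
T2·T1 = [7/25 24/25 0 0; -38/25 -41/25 0 0; 0 0 1 0; 0 0 0 1]
det M = 1; M⁻¹ = [-41/25 -24/25 0 0; 38/25 7/25 0 0; 0 0 1 0; 0 0 0 1]
M⁻¹ · (381/125, -729/125, -1)ᵀ = (3/5, 3, -1)ᵀ

p = (3/5, 3, -1)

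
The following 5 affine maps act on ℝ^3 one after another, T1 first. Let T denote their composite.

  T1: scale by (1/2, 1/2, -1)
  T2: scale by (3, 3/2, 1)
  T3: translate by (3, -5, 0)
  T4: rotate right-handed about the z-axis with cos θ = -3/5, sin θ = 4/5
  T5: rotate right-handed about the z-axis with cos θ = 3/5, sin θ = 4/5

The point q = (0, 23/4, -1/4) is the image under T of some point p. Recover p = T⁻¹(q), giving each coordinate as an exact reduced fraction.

T1 = [1/2 0 0 0; 0 1/2 0 0; 0 0 -1 0; 0 0 0 1]
T2·T1 = [3/2 0 0 0; 0 3/4 0 0; 0 0 -1 0; 0 0 0 1]
T3·…·T1 = [3/2 0 0 3; 0 3/4 0 -5; 0 0 -1 0; 0 0 0 1]
T4·…·T1 = [-9/10 -3/5 0 11/5; 6/5 -9/20 0 27/5; 0 0 -1 0; 0 0 0 1]
T5·…·T1 = [-3/2 0 0 -3; 0 -3/4 0 5; 0 0 -1 0; 0 0 0 1]
det M = -9/8; M⁻¹ = [-2/3 0 0 -2; 0 -4/3 0 20/3; 0 0 -1 0; 0 0 0 1]
M⁻¹ · (0, 23/4, -1/4)ᵀ = (-2, -1, 1/4)ᵀ

p = (-2, -1, 1/4)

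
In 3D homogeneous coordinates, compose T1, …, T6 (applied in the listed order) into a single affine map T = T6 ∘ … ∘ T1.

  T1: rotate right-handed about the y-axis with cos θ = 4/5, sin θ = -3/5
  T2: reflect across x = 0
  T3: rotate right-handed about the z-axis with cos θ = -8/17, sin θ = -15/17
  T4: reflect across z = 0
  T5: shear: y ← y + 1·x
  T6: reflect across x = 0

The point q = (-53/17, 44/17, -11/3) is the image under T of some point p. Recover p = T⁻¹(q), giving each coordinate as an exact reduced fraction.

p = (3, 3, 7/3)

T1 = [4/5 0 -3/5 0; 0 1 0 0; 3/5 0 4/5 0; 0 0 0 1]
T2·T1 = [-4/5 0 3/5 0; 0 1 0 0; 3/5 0 4/5 0; 0 0 0 1]
T3·…·T1 = [32/85 15/17 -24/85 0; 12/17 -8/17 -9/17 0; 3/5 0 4/5 0; 0 0 0 1]
T4·…·T1 = [32/85 15/17 -24/85 0; 12/17 -8/17 -9/17 0; -3/5 0 -4/5 0; 0 0 0 1]
T5·…·T1 = [32/85 15/17 -24/85 0; 92/85 7/17 -69/85 0; -3/5 0 -4/5 0; 0 0 0 1]
T6·…·T1 = [-32/85 -15/17 24/85 0; 92/85 7/17 -69/85 0; -3/5 0 -4/5 0; 0 0 0 1]
det M = -1; M⁻¹ = [28/85 12/17 -3/5 0; -23/17 -8/17 0 0; -21/85 -9/17 -4/5 0; 0 0 0 1]
M⁻¹ · (-53/17, 44/17, -11/3)ᵀ = (3, 3, 7/3)ᵀ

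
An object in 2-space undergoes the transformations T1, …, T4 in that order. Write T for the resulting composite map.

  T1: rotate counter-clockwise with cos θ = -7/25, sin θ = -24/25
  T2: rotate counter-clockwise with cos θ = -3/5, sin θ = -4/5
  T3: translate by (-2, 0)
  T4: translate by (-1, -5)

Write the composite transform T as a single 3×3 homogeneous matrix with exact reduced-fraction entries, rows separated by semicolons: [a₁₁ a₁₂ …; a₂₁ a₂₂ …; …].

T = [-3/5 -4/5 -3; 4/5 -3/5 -5; 0 0 1]

T1 = [-7/25 24/25 0; -24/25 -7/25 0; 0 0 1]
T2·T1 = [-3/5 -4/5 0; 4/5 -3/5 0; 0 0 1]
T3·…·T1 = [-3/5 -4/5 -2; 4/5 -3/5 0; 0 0 1]
T4·…·T1 = [-3/5 -4/5 -3; 4/5 -3/5 -5; 0 0 1]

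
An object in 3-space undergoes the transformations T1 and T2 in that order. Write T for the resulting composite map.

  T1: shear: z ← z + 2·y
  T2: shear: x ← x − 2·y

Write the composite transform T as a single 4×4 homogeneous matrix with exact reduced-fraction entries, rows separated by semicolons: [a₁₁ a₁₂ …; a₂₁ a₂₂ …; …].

T = [1 -2 0 0; 0 1 0 0; 0 2 1 0; 0 0 0 1]

T1 = [1 0 0 0; 0 1 0 0; 0 2 1 0; 0 0 0 1]
T2·T1 = [1 -2 0 0; 0 1 0 0; 0 2 1 0; 0 0 0 1]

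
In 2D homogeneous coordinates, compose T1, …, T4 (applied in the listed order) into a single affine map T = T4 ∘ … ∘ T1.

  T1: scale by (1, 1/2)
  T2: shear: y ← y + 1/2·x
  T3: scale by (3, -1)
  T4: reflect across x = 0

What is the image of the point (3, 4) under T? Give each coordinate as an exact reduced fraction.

T(p) = (-9, -7/2)

T1 scale by (1, 1/2): (3, 4) → (3, 2)
T2 shear: y ← y + 1/2·x: (3, 2) → (3, 7/2)
T3 scale by (3, -1): (3, 7/2) → (9, -7/2)
T4 reflect across x = 0: (9, -7/2) → (-9, -7/2)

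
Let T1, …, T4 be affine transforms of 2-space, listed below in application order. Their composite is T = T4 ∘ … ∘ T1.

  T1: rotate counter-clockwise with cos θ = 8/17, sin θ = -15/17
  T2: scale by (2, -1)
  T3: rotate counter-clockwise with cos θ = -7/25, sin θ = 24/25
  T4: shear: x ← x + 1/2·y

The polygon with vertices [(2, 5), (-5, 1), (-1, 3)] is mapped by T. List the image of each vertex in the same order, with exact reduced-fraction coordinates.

image vertices: (237/85, 4438/425), (813/170, -619/425), (577/170, 2049/425)

T1 rotate counter-clockwise with cos θ = 8/17, sin θ = -15/17: (2, 5) → (91/17, 10/17); (-5, 1) → (-25/17, 83/17); (-1, 3) → (37/17, 39/17)
T2 scale by (2, -1): (91/17, 10/17) → (182/17, -10/17); (-25/17, 83/17) → (-50/17, -83/17); (37/17, 39/17) → (74/17, -39/17)
T3 rotate counter-clockwise with cos θ = -7/25, sin θ = 24/25: (182/17, -10/17) → (-1034/425, 4438/425); (-50/17, -83/17) → (2342/425, -619/425); (74/17, -39/17) → (418/425, 2049/425)
T4 shear: x ← x + 1/2·y: (-1034/425, 4438/425) → (237/85, 4438/425); (2342/425, -619/425) → (813/170, -619/425); (418/425, 2049/425) → (577/170, 2049/425)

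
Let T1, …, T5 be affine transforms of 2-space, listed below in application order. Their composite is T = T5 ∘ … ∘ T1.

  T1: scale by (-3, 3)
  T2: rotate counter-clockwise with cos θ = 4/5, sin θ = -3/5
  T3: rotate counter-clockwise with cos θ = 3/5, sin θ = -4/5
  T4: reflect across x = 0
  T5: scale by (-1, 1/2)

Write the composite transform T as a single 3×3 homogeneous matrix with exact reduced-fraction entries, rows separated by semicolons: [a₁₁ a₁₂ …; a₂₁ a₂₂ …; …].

T1 = [-3 0 0; 0 3 0; 0 0 1]
T2·T1 = [-12/5 9/5 0; 9/5 12/5 0; 0 0 1]
T3·…·T1 = [0 3 0; 3 0 0; 0 0 1]
T4·…·T1 = [0 -3 0; 3 0 0; 0 0 1]
T5·…·T1 = [0 3 0; 3/2 0 0; 0 0 1]

T = [0 3 0; 3/2 0 0; 0 0 1]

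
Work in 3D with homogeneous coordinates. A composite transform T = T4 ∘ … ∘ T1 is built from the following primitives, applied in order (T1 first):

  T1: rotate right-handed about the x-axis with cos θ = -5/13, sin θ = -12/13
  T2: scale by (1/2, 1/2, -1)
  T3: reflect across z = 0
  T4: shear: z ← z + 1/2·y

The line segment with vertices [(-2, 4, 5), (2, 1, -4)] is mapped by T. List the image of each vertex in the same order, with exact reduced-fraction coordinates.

T1 rotate right-handed about the x-axis with cos θ = -5/13, sin θ = -12/13: (-2, 4, 5) → (-2, 40/13, -73/13); (2, 1, -4) → (2, -53/13, 8/13)
T2 scale by (1/2, 1/2, -1): (-2, 40/13, -73/13) → (-1, 20/13, 73/13); (2, -53/13, 8/13) → (1, -53/26, -8/13)
T3 reflect across z = 0: (-1, 20/13, 73/13) → (-1, 20/13, -73/13); (1, -53/26, -8/13) → (1, -53/26, 8/13)
T4 shear: z ← z + 1/2·y: (-1, 20/13, -73/13) → (-1, 20/13, -63/13); (1, -53/26, 8/13) → (1, -53/26, -21/52)

image vertices: (-1, 20/13, -63/13), (1, -53/26, -21/52)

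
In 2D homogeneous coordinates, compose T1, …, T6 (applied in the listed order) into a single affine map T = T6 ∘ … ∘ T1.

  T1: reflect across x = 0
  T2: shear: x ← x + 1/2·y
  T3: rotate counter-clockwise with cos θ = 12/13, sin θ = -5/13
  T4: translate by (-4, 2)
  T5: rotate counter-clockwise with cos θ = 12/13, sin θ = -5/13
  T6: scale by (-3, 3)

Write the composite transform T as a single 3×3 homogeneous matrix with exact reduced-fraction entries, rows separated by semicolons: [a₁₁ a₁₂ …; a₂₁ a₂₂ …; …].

T1 = [-1 0 0; 0 1 0; 0 0 1]
T2·T1 = [-1 1/2 0; 0 1 0; 0 0 1]
T3·…·T1 = [-12/13 11/13 0; 5/13 19/26 0; 0 0 1]
T4·…·T1 = [-12/13 11/13 -4; 5/13 19/26 2; 0 0 1]
T5·…·T1 = [-119/169 359/338 -38/13; 120/169 59/169 44/13; 0 0 1]
T6·…·T1 = [357/169 -1077/338 114/13; 360/169 177/169 132/13; 0 0 1]

T = [357/169 -1077/338 114/13; 360/169 177/169 132/13; 0 0 1]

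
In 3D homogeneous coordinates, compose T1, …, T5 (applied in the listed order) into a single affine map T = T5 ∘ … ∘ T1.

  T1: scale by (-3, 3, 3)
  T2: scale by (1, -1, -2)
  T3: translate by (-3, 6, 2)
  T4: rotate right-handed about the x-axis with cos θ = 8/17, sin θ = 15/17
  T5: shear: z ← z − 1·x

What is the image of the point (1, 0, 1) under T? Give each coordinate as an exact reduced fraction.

T(p) = (-6, 108/17, 160/17)

T1 scale by (-3, 3, 3): (1, 0, 1) → (-3, 0, 3)
T2 scale by (1, -1, -2): (-3, 0, 3) → (-3, 0, -6)
T3 translate by (-3, 6, 2): (-3, 0, -6) → (-6, 6, -4)
T4 rotate right-handed about the x-axis with cos θ = 8/17, sin θ = 15/17: (-6, 6, -4) → (-6, 108/17, 58/17)
T5 shear: z ← z − 1·x: (-6, 108/17, 58/17) → (-6, 108/17, 160/17)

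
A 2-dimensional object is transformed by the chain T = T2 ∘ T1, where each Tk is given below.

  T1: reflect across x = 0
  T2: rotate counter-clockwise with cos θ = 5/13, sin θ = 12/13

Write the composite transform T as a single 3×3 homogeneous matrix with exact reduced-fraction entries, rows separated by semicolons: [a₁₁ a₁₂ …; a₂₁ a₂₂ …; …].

T1 = [-1 0 0; 0 1 0; 0 0 1]
T2·T1 = [-5/13 -12/13 0; -12/13 5/13 0; 0 0 1]

T = [-5/13 -12/13 0; -12/13 5/13 0; 0 0 1]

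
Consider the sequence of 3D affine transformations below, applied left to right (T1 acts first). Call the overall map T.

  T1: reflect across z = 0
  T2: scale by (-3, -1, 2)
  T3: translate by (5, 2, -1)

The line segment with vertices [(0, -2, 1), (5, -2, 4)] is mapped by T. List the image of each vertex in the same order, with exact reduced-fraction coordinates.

image vertices: (5, 4, -3), (-10, 4, -9)

T1 reflect across z = 0: (0, -2, 1) → (0, -2, -1); (5, -2, 4) → (5, -2, -4)
T2 scale by (-3, -1, 2): (0, -2, -1) → (0, 2, -2); (5, -2, -4) → (-15, 2, -8)
T3 translate by (5, 2, -1): (0, 2, -2) → (5, 4, -3); (-15, 2, -8) → (-10, 4, -9)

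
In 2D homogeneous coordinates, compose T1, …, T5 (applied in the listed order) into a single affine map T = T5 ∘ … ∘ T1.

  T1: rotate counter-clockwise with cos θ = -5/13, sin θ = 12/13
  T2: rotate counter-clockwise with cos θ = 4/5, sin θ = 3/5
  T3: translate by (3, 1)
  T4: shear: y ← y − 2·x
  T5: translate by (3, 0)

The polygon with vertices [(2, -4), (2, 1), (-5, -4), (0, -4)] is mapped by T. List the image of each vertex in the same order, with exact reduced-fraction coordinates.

T1 rotate counter-clockwise with cos θ = -5/13, sin θ = 12/13: (2, -4) → (38/13, 44/13); (2, 1) → (-22/13, 19/13); (-5, -4) → (73/13, -40/13); (0, -4) → (48/13, 20/13)
T2 rotate counter-clockwise with cos θ = 4/5, sin θ = 3/5: (38/13, 44/13) → (4/13, 58/13); (-22/13, 19/13) → (-29/13, 2/13); (73/13, -40/13) → (412/65, 59/65); (48/13, 20/13) → (132/65, 224/65)
T3 translate by (3, 1): (4/13, 58/13) → (43/13, 71/13); (-29/13, 2/13) → (10/13, 15/13); (412/65, 59/65) → (607/65, 124/65); (132/65, 224/65) → (327/65, 289/65)
T4 shear: y ← y − 2·x: (43/13, 71/13) → (43/13, -15/13); (10/13, 15/13) → (10/13, -5/13); (607/65, 124/65) → (607/65, -218/13); (327/65, 289/65) → (327/65, -73/13)
T5 translate by (3, 0): (43/13, -15/13) → (82/13, -15/13); (10/13, -5/13) → (49/13, -5/13); (607/65, -218/13) → (802/65, -218/13); (327/65, -73/13) → (522/65, -73/13)

image vertices: (82/13, -15/13), (49/13, -5/13), (802/65, -218/13), (522/65, -73/13)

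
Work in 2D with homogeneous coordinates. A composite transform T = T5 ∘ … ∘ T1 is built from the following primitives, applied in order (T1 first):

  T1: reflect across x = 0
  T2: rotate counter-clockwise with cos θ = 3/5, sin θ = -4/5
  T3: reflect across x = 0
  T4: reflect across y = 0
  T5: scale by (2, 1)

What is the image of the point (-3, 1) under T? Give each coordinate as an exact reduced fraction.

T1 reflect across x = 0: (-3, 1) → (3, 1)
T2 rotate counter-clockwise with cos θ = 3/5, sin θ = -4/5: (3, 1) → (13/5, -9/5)
T3 reflect across x = 0: (13/5, -9/5) → (-13/5, -9/5)
T4 reflect across y = 0: (-13/5, -9/5) → (-13/5, 9/5)
T5 scale by (2, 1): (-13/5, 9/5) → (-26/5, 9/5)

T(p) = (-26/5, 9/5)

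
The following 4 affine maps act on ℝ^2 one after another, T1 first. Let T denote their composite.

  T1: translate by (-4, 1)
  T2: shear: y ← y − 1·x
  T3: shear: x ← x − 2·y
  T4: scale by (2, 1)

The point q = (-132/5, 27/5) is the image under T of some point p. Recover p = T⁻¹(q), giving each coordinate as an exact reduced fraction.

T1 = [1 0 -4; 0 1 1; 0 0 1]
T2·T1 = [1 0 -4; -1 1 5; 0 0 1]
T3·…·T1 = [3 -2 -14; -1 1 5; 0 0 1]
T4·…·T1 = [6 -4 -28; -1 1 5; 0 0 1]
det M = 2; M⁻¹ = [1/2 2 4; 1/2 3 -1; 0 0 1]
M⁻¹ · (-132/5, 27/5)ᵀ = (8/5, 2)ᵀ

p = (8/5, 2)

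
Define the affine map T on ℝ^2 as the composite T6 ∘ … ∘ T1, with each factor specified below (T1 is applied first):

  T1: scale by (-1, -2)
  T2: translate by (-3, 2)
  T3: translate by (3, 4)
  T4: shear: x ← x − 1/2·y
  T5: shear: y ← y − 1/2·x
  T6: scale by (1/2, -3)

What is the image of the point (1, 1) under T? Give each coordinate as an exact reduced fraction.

T1 scale by (-1, -2): (1, 1) → (-1, -2)
T2 translate by (-3, 2): (-1, -2) → (-4, 0)
T3 translate by (3, 4): (-4, 0) → (-1, 4)
T4 shear: x ← x − 1/2·y: (-1, 4) → (-3, 4)
T5 shear: y ← y − 1/2·x: (-3, 4) → (-3, 11/2)
T6 scale by (1/2, -3): (-3, 11/2) → (-3/2, -33/2)

T(p) = (-3/2, -33/2)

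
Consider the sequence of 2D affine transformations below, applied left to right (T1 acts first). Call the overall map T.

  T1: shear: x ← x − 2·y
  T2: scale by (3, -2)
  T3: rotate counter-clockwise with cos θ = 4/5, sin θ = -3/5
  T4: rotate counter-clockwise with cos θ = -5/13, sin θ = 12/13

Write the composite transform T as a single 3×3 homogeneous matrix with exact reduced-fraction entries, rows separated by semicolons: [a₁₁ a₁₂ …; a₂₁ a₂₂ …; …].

T = [48/65 6/13 0; 189/65 -82/13 0; 0 0 1]

T1 = [1 -2 0; 0 1 0; 0 0 1]
T2·T1 = [3 -6 0; 0 -2 0; 0 0 1]
T3·…·T1 = [12/5 -6 0; -9/5 2 0; 0 0 1]
T4·…·T1 = [48/65 6/13 0; 189/65 -82/13 0; 0 0 1]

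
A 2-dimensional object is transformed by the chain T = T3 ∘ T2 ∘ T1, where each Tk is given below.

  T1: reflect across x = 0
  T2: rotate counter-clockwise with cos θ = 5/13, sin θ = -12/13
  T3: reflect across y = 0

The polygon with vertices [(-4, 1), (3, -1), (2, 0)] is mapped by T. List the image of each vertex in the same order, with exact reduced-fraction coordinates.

image vertices: (32/13, 43/13), (-27/13, -31/13), (-10/13, -24/13)

T1 reflect across x = 0: (-4, 1) → (4, 1); (3, -1) → (-3, -1); (2, 0) → (-2, 0)
T2 rotate counter-clockwise with cos θ = 5/13, sin θ = -12/13: (4, 1) → (32/13, -43/13); (-3, -1) → (-27/13, 31/13); (-2, 0) → (-10/13, 24/13)
T3 reflect across y = 0: (32/13, -43/13) → (32/13, 43/13); (-27/13, 31/13) → (-27/13, -31/13); (-10/13, 24/13) → (-10/13, -24/13)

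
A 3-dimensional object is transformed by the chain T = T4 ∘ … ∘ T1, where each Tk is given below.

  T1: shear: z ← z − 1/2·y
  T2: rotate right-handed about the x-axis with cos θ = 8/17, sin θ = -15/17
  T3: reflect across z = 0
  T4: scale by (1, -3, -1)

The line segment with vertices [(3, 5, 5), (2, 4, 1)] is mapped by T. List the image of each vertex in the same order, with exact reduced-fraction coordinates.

T1 shear: z ← z − 1/2·y: (3, 5, 5) → (3, 5, 5/2); (2, 4, 1) → (2, 4, -1)
T2 rotate right-handed about the x-axis with cos θ = 8/17, sin θ = -15/17: (3, 5, 5/2) → (3, 155/34, -55/17); (2, 4, -1) → (2, 1, -4)
T3 reflect across z = 0: (3, 155/34, -55/17) → (3, 155/34, 55/17); (2, 1, -4) → (2, 1, 4)
T4 scale by (1, -3, -1): (3, 155/34, 55/17) → (3, -465/34, -55/17); (2, 1, 4) → (2, -3, -4)

image vertices: (3, -465/34, -55/17), (2, -3, -4)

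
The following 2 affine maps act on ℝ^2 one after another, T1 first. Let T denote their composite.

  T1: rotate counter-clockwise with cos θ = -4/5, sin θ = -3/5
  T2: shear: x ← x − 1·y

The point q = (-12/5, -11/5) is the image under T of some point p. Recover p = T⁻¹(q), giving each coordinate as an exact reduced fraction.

p = (5, -1)

T1 = [-4/5 3/5 0; -3/5 -4/5 0; 0 0 1]
T2·T1 = [-1/5 7/5 0; -3/5 -4/5 0; 0 0 1]
det M = 1; M⁻¹ = [-4/5 -7/5 0; 3/5 -1/5 0; 0 0 1]
M⁻¹ · (-12/5, -11/5)ᵀ = (5, -1)ᵀ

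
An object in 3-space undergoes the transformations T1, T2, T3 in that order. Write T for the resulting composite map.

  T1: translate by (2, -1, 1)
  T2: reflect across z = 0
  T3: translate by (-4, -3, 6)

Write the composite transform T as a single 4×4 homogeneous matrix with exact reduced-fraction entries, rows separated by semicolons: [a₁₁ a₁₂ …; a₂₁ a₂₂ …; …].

T1 = [1 0 0 2; 0 1 0 -1; 0 0 1 1; 0 0 0 1]
T2·T1 = [1 0 0 2; 0 1 0 -1; 0 0 -1 -1; 0 0 0 1]
T3·…·T1 = [1 0 0 -2; 0 1 0 -4; 0 0 -1 5; 0 0 0 1]

T = [1 0 0 -2; 0 1 0 -4; 0 0 -1 5; 0 0 0 1]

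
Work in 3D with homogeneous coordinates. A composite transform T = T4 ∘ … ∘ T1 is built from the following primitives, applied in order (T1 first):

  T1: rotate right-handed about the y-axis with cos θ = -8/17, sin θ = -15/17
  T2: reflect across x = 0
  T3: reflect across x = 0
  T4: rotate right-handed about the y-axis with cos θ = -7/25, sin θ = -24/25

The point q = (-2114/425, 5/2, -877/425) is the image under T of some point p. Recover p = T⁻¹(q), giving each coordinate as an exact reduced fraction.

p = (5, 5/2, -2)

T1 = [-8/17 0 -15/17 0; 0 1 0 0; 15/17 0 -8/17 0; 0 0 0 1]
T2·T1 = [8/17 0 15/17 0; 0 1 0 0; 15/17 0 -8/17 0; 0 0 0 1]
T3·…·T1 = [-8/17 0 -15/17 0; 0 1 0 0; 15/17 0 -8/17 0; 0 0 0 1]
T4·…·T1 = [-304/425 0 297/425 0; 0 1 0 0; -297/425 0 -304/425 0; 0 0 0 1]
det M = 1; M⁻¹ = [-304/425 0 -297/425 0; 0 1 0 0; 297/425 0 -304/425 0; 0 0 0 1]
M⁻¹ · (-2114/425, 5/2, -877/425)ᵀ = (5, 5/2, -2)ᵀ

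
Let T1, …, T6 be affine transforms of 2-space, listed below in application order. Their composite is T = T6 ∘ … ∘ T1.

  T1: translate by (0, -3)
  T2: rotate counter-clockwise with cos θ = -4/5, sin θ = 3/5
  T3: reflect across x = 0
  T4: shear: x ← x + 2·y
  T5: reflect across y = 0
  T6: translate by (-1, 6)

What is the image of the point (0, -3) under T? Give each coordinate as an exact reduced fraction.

T(p) = (5, 6/5)

T1 translate by (0, -3): (0, -3) → (0, -6)
T2 rotate counter-clockwise with cos θ = -4/5, sin θ = 3/5: (0, -6) → (18/5, 24/5)
T3 reflect across x = 0: (18/5, 24/5) → (-18/5, 24/5)
T4 shear: x ← x + 2·y: (-18/5, 24/5) → (6, 24/5)
T5 reflect across y = 0: (6, 24/5) → (6, -24/5)
T6 translate by (-1, 6): (6, -24/5) → (5, 6/5)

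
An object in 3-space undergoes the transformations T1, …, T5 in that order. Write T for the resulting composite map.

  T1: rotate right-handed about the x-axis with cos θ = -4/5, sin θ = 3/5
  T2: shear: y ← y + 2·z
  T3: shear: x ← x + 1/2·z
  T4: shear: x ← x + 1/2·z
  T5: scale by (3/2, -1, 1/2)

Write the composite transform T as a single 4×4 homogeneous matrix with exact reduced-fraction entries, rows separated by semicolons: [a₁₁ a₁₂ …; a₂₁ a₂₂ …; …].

T = [3/2 9/10 -6/5 0; 0 -2/5 11/5 0; 0 3/10 -2/5 0; 0 0 0 1]

T1 = [1 0 0 0; 0 -4/5 -3/5 0; 0 3/5 -4/5 0; 0 0 0 1]
T2·T1 = [1 0 0 0; 0 2/5 -11/5 0; 0 3/5 -4/5 0; 0 0 0 1]
T3·…·T1 = [1 3/10 -2/5 0; 0 2/5 -11/5 0; 0 3/5 -4/5 0; 0 0 0 1]
T4·…·T1 = [1 3/5 -4/5 0; 0 2/5 -11/5 0; 0 3/5 -4/5 0; 0 0 0 1]
T5·…·T1 = [3/2 9/10 -6/5 0; 0 -2/5 11/5 0; 0 3/10 -2/5 0; 0 0 0 1]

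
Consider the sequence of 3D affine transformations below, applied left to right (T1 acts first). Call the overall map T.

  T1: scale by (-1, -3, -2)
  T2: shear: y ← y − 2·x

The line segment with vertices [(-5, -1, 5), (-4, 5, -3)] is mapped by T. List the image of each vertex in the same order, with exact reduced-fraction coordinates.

T1 scale by (-1, -3, -2): (-5, -1, 5) → (5, 3, -10); (-4, 5, -3) → (4, -15, 6)
T2 shear: y ← y − 2·x: (5, 3, -10) → (5, -7, -10); (4, -15, 6) → (4, -23, 6)

image vertices: (5, -7, -10), (4, -23, 6)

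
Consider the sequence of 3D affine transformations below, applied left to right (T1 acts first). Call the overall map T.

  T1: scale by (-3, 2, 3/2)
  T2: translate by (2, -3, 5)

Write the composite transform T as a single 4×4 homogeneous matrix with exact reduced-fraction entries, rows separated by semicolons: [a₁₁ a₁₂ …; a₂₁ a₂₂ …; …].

T = [-3 0 0 2; 0 2 0 -3; 0 0 3/2 5; 0 0 0 1]

T1 = [-3 0 0 0; 0 2 0 0; 0 0 3/2 0; 0 0 0 1]
T2·T1 = [-3 0 0 2; 0 2 0 -3; 0 0 3/2 5; 0 0 0 1]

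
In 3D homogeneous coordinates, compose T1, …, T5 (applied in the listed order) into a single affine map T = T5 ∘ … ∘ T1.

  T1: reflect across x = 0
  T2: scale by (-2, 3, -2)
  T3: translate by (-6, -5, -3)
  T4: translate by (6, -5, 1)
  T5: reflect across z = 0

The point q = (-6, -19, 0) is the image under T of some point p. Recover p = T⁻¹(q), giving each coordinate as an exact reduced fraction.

T1 = [-1 0 0 0; 0 1 0 0; 0 0 1 0; 0 0 0 1]
T2·T1 = [2 0 0 0; 0 3 0 0; 0 0 -2 0; 0 0 0 1]
T3·…·T1 = [2 0 0 -6; 0 3 0 -5; 0 0 -2 -3; 0 0 0 1]
T4·…·T1 = [2 0 0 0; 0 3 0 -10; 0 0 -2 -2; 0 0 0 1]
T5·…·T1 = [2 0 0 0; 0 3 0 -10; 0 0 2 2; 0 0 0 1]
det M = 12; M⁻¹ = [1/2 0 0 0; 0 1/3 0 10/3; 0 0 1/2 -1; 0 0 0 1]
M⁻¹ · (-6, -19, 0)ᵀ = (-3, -3, -1)ᵀ

p = (-3, -3, -1)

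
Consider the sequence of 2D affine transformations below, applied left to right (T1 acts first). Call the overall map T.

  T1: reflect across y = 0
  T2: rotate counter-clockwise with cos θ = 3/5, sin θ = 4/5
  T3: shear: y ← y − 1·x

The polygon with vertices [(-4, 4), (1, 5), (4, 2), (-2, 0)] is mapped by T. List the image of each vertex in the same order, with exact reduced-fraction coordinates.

image vertices: (4/5, -32/5), (23/5, -34/5), (4, -2), (-6/5, -2/5)

T1 reflect across y = 0: (-4, 4) → (-4, -4); (1, 5) → (1, -5); (4, 2) → (4, -2); (-2, 0) → (-2, 0)
T2 rotate counter-clockwise with cos θ = 3/5, sin θ = 4/5: (-4, -4) → (4/5, -28/5); (1, -5) → (23/5, -11/5); (4, -2) → (4, 2); (-2, 0) → (-6/5, -8/5)
T3 shear: y ← y − 1·x: (4/5, -28/5) → (4/5, -32/5); (23/5, -11/5) → (23/5, -34/5); (4, 2) → (4, -2); (-6/5, -8/5) → (-6/5, -2/5)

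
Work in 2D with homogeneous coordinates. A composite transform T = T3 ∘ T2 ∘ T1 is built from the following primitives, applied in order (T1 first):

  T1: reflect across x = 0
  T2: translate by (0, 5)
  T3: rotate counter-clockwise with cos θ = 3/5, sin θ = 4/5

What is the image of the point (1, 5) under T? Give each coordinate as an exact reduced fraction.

T1 reflect across x = 0: (1, 5) → (-1, 5)
T2 translate by (0, 5): (-1, 5) → (-1, 10)
T3 rotate counter-clockwise with cos θ = 3/5, sin θ = 4/5: (-1, 10) → (-43/5, 26/5)

T(p) = (-43/5, 26/5)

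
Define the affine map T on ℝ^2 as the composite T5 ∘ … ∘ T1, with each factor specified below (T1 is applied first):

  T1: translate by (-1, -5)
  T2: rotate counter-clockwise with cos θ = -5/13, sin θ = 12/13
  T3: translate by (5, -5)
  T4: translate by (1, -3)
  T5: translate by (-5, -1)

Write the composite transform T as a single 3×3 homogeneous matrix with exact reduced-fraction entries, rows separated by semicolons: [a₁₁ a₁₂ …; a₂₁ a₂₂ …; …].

T = [-5/13 -12/13 6; 12/13 -5/13 -8; 0 0 1]

T1 = [1 0 -1; 0 1 -5; 0 0 1]
T2·T1 = [-5/13 -12/13 5; 12/13 -5/13 1; 0 0 1]
T3·…·T1 = [-5/13 -12/13 10; 12/13 -5/13 -4; 0 0 1]
T4·…·T1 = [-5/13 -12/13 11; 12/13 -5/13 -7; 0 0 1]
T5·…·T1 = [-5/13 -12/13 6; 12/13 -5/13 -8; 0 0 1]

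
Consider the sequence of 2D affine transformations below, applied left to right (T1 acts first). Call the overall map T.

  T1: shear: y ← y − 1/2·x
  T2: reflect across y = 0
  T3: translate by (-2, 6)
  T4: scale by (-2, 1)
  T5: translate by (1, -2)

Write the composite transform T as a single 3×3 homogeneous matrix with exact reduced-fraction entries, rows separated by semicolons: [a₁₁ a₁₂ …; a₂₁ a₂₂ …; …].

T1 = [1 0 0; -1/2 1 0; 0 0 1]
T2·T1 = [1 0 0; 1/2 -1 0; 0 0 1]
T3·…·T1 = [1 0 -2; 1/2 -1 6; 0 0 1]
T4·…·T1 = [-2 0 4; 1/2 -1 6; 0 0 1]
T5·…·T1 = [-2 0 5; 1/2 -1 4; 0 0 1]

T = [-2 0 5; 1/2 -1 4; 0 0 1]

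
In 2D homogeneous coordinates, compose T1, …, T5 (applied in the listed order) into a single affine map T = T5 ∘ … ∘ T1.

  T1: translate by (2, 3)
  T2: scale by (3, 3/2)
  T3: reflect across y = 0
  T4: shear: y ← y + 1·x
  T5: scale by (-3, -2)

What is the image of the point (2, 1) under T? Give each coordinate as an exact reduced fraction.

T(p) = (-36, -12)

T1 translate by (2, 3): (2, 1) → (4, 4)
T2 scale by (3, 3/2): (4, 4) → (12, 6)
T3 reflect across y = 0: (12, 6) → (12, -6)
T4 shear: y ← y + 1·x: (12, -6) → (12, 6)
T5 scale by (-3, -2): (12, 6) → (-36, -12)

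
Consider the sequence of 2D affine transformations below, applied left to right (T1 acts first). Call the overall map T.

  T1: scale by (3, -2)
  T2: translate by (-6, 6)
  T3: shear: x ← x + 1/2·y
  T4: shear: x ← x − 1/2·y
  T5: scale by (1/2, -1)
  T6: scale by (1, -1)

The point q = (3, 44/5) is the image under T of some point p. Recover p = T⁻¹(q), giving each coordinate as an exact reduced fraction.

p = (4, -7/5)

T1 = [3 0 0; 0 -2 0; 0 0 1]
T2·T1 = [3 0 -6; 0 -2 6; 0 0 1]
T3·…·T1 = [3 -1 -3; 0 -2 6; 0 0 1]
T4·…·T1 = [3 0 -6; 0 -2 6; 0 0 1]
T5·…·T1 = [3/2 0 -3; 0 2 -6; 0 0 1]
T6·…·T1 = [3/2 0 -3; 0 -2 6; 0 0 1]
det M = -3; M⁻¹ = [2/3 0 2; 0 -1/2 3; 0 0 1]
M⁻¹ · (3, 44/5)ᵀ = (4, -7/5)ᵀ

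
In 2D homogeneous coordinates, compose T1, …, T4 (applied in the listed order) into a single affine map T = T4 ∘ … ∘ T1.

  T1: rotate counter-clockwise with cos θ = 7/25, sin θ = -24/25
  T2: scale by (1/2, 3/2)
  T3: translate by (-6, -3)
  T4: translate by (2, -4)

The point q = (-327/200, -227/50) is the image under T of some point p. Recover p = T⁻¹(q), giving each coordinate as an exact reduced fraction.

T1 = [7/25 24/25 0; -24/25 7/25 0; 0 0 1]
T2·T1 = [7/50 12/25 0; -36/25 21/50 0; 0 0 1]
T3·…·T1 = [7/50 12/25 -6; -36/25 21/50 -3; 0 0 1]
T4·…·T1 = [7/50 12/25 -4; -36/25 21/50 -7; 0 0 1]
det M = 3/4; M⁻¹ = [14/25 -16/25 -56/25; 48/25 14/75 674/75; 0 0 1]
M⁻¹ · (-327/200, -227/50)ᵀ = (-1/4, 5)ᵀ

p = (-1/4, 5)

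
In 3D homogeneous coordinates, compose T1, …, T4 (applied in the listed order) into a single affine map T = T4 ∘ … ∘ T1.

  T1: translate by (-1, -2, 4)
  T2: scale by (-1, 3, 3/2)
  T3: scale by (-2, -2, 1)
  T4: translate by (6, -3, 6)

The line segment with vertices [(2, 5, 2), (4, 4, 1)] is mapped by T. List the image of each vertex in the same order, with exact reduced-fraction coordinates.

image vertices: (8, -21, 15), (12, -15, 27/2)

T1 translate by (-1, -2, 4): (2, 5, 2) → (1, 3, 6); (4, 4, 1) → (3, 2, 5)
T2 scale by (-1, 3, 3/2): (1, 3, 6) → (-1, 9, 9); (3, 2, 5) → (-3, 6, 15/2)
T3 scale by (-2, -2, 1): (-1, 9, 9) → (2, -18, 9); (-3, 6, 15/2) → (6, -12, 15/2)
T4 translate by (6, -3, 6): (2, -18, 9) → (8, -21, 15); (6, -12, 15/2) → (12, -15, 27/2)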